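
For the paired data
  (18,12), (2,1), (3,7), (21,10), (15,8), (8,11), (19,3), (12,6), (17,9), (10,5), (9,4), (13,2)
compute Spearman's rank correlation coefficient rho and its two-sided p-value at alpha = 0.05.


Step 1: Rank x and y separately (midranks; no ties here).
rank(x): 18->10, 2->1, 3->2, 21->12, 15->8, 8->3, 19->11, 12->6, 17->9, 10->5, 9->4, 13->7
rank(y): 12->12, 1->1, 7->7, 10->10, 8->8, 11->11, 3->3, 6->6, 9->9, 5->5, 4->4, 2->2
Step 2: d_i = R_x(i) - R_y(i); compute d_i^2.
  (10-12)^2=4, (1-1)^2=0, (2-7)^2=25, (12-10)^2=4, (8-8)^2=0, (3-11)^2=64, (11-3)^2=64, (6-6)^2=0, (9-9)^2=0, (5-5)^2=0, (4-4)^2=0, (7-2)^2=25
sum(d^2) = 186.
Step 3: rho = 1 - 6*186 / (12*(12^2 - 1)) = 1 - 1116/1716 = 0.349650.
Step 4: Under H0, t = rho * sqrt((n-2)/(1-rho^2)) = 1.1802 ~ t(10).
Step 5: Two-sided p-value from the t-distribution with 10 df = 0.265239.
Step 6: alpha = 0.05. fail to reject H0.

rho = 0.3497, p = 0.265239, fail to reject H0 at alpha = 0.05.


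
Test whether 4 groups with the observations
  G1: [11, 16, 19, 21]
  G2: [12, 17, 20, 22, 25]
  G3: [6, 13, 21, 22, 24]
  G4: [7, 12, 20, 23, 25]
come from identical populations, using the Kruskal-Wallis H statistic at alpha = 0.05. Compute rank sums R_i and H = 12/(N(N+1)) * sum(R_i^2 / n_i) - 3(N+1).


Step 1: Combine all N = 19 observations and assign midranks.
sorted (value, group, rank): (6,G3,1), (7,G4,2), (11,G1,3), (12,G2,4.5), (12,G4,4.5), (13,G3,6), (16,G1,7), (17,G2,8), (19,G1,9), (20,G2,10.5), (20,G4,10.5), (21,G1,12.5), (21,G3,12.5), (22,G2,14.5), (22,G3,14.5), (23,G4,16), (24,G3,17), (25,G2,18.5), (25,G4,18.5)
Step 2: Sum ranks within each group.
R_1 = 31.5 (n_1 = 4)
R_2 = 56 (n_2 = 5)
R_3 = 51 (n_3 = 5)
R_4 = 51.5 (n_4 = 5)
Step 3: H = 12/(N(N+1)) * sum(R_i^2/n_i) - 3(N+1)
     = 12/(19*20) * (31.5^2/4 + 56^2/5 + 51^2/5 + 51.5^2/5) - 3*20
     = 0.031579 * 1925.91 - 60
     = 0.818289.
Step 4: Ties present; correction factor C = 1 - 30/(19^3 - 19) = 0.995614. Corrected H = 0.818289 / 0.995614 = 0.821894.
Step 5: Under H0, H ~ chi^2(3); p-value = 0.844223.
Step 6: alpha = 0.05. fail to reject H0.

H = 0.8219, df = 3, p = 0.844223, fail to reject H0.


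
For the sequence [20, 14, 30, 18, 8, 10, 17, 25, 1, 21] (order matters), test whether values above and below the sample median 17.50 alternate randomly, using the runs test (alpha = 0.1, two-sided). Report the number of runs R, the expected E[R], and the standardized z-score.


Step 1: Compute median = 17.50; label A = above, B = below.
Labels in order: ABAABBBABA  (n_A = 5, n_B = 5)
Step 2: Count runs R = 7.
Step 3: Under H0 (random ordering), E[R] = 2*n_A*n_B/(n_A+n_B) + 1 = 2*5*5/10 + 1 = 6.0000.
        Var[R] = 2*n_A*n_B*(2*n_A*n_B - n_A - n_B) / ((n_A+n_B)^2 * (n_A+n_B-1)) = 2000/900 = 2.2222.
        SD[R] = 1.4907.
Step 4: Continuity-corrected z = (R - 0.5 - E[R]) / SD[R] = (7 - 0.5 - 6.0000) / 1.4907 = 0.3354.
Step 5: Two-sided p-value via normal approximation = 2*(1 - Phi(|z|)) = 0.737316.
Step 6: alpha = 0.1. fail to reject H0.

R = 7, z = 0.3354, p = 0.737316, fail to reject H0.


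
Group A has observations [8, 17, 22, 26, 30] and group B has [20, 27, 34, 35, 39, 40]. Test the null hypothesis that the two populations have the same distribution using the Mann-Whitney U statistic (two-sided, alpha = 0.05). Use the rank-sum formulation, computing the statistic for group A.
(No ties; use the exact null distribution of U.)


Step 1: Combine and sort all 11 observations; assign midranks.
sorted (value, group): (8,X), (17,X), (20,Y), (22,X), (26,X), (27,Y), (30,X), (34,Y), (35,Y), (39,Y), (40,Y)
ranks: 8->1, 17->2, 20->3, 22->4, 26->5, 27->6, 30->7, 34->8, 35->9, 39->10, 40->11
Step 2: Rank sum for X: R1 = 1 + 2 + 4 + 5 + 7 = 19.
Step 3: U_X = R1 - n1(n1+1)/2 = 19 - 5*6/2 = 19 - 15 = 4.
       U_Y = n1*n2 - U_X = 30 - 4 = 26.
Step 4: No ties, so the exact null distribution of U (based on enumerating the C(11,5) = 462 equally likely rank assignments) gives the two-sided p-value.
Step 5: p-value = 0.051948; compare to alpha = 0.05. fail to reject H0.

U_X = 4, p = 0.051948, fail to reject H0 at alpha = 0.05.


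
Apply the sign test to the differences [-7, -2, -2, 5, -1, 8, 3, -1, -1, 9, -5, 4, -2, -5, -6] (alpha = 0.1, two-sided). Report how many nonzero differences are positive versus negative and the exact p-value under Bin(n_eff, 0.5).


Step 1: Discard zero differences. Original n = 15; n_eff = number of nonzero differences = 15.
Nonzero differences (with sign): -7, -2, -2, +5, -1, +8, +3, -1, -1, +9, -5, +4, -2, -5, -6
Step 2: Count signs: positive = 5, negative = 10.
Step 3: Under H0: P(positive) = 0.5, so the number of positives S ~ Bin(15, 0.5).
Step 4: Two-sided exact p-value = sum of Bin(15,0.5) probabilities at or below the observed probability = 0.301758.
Step 5: alpha = 0.1. fail to reject H0.

n_eff = 15, pos = 5, neg = 10, p = 0.301758, fail to reject H0.


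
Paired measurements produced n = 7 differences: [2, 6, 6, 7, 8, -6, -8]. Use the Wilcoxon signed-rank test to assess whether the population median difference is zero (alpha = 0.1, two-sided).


Step 1: Drop any zero differences (none here) and take |d_i|.
|d| = [2, 6, 6, 7, 8, 6, 8]
Step 2: Midrank |d_i| (ties get averaged ranks).
ranks: |2|->1, |6|->3, |6|->3, |7|->5, |8|->6.5, |6|->3, |8|->6.5
Step 3: Attach original signs; sum ranks with positive sign and with negative sign.
W+ = 1 + 3 + 3 + 5 + 6.5 = 18.5
W- = 3 + 6.5 = 9.5
(Check: W+ + W- = 28 should equal n(n+1)/2 = 28.)
Step 4: Test statistic W = min(W+, W-) = 9.5.
Step 5: Ties in |d|, so use the tie-corrected normal approximation.
        E[W] = n(n+1)/4 = 7*8/4 = 14.
        Tie groups: |d|=6 (t=3), |d|=8 (t=2); sum(t^3 - t) = 30.
        Var[W] = n(n+1)(2n+1)/24 - sum(t^3-t)/48 = 840/24 - 30/48 = 34.375.
        z = (W - E[W]) / sqrt(Var[W]) = (9.5 - 14) / 5.8630 = -0.7675.
        Two-sided p = 2*Phi(z) = 0.442771.
Step 6: alpha = 0.1. fail to reject H0.

W+ = 18.5, W- = 9.5, W = min = 9.5, p = 0.442771, fail to reject H0.


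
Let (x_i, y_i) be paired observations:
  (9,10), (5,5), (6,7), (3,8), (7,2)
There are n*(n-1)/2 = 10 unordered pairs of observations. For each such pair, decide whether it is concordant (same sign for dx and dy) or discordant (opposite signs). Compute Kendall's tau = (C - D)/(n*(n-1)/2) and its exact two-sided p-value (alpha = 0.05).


Step 1: Enumerate the 10 unordered pairs (i,j) with i<j and classify each by sign(x_j-x_i) * sign(y_j-y_i).
  (1,2):dx=-4,dy=-5->C; (1,3):dx=-3,dy=-3->C; (1,4):dx=-6,dy=-2->C; (1,5):dx=-2,dy=-8->C
  (2,3):dx=+1,dy=+2->C; (2,4):dx=-2,dy=+3->D; (2,5):dx=+2,dy=-3->D; (3,4):dx=-3,dy=+1->D
  (3,5):dx=+1,dy=-5->D; (4,5):dx=+4,dy=-6->D
Step 2: C = 5, D = 5, total pairs = 10.
Step 3: tau = (C - D)/(n(n-1)/2) = (5 - 5)/10 = 0.000000.
Step 4: Exact two-sided p-value (enumerate n! = 120 permutations of y under H0): p = 1.000000.
Step 5: alpha = 0.05. fail to reject H0.

tau_b = 0.0000 (C=5, D=5), p = 1.000000, fail to reject H0.


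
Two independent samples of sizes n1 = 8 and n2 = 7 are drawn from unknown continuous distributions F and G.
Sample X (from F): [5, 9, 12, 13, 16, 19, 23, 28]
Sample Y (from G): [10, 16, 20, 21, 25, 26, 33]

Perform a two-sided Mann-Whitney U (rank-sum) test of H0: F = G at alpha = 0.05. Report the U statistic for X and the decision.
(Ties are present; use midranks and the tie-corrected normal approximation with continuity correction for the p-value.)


Step 1: Combine and sort all 15 observations; assign midranks.
sorted (value, group): (5,X), (9,X), (10,Y), (12,X), (13,X), (16,X), (16,Y), (19,X), (20,Y), (21,Y), (23,X), (25,Y), (26,Y), (28,X), (33,Y)
ranks: 5->1, 9->2, 10->3, 12->4, 13->5, 16->6.5, 16->6.5, 19->8, 20->9, 21->10, 23->11, 25->12, 26->13, 28->14, 33->15
Step 2: Rank sum for X: R1 = 1 + 2 + 4 + 5 + 6.5 + 8 + 11 + 14 = 51.5.
Step 3: U_X = R1 - n1(n1+1)/2 = 51.5 - 8*9/2 = 51.5 - 36 = 15.5.
       U_Y = n1*n2 - U_X = 56 - 15.5 = 40.5.
Step 4: Ties are present, so use the tie-corrected normal approximation (with continuity correction) for the p-value.
Step 5: p-value = 0.164537; compare to alpha = 0.05. fail to reject H0.

U_X = 15.5, p = 0.164537, fail to reject H0 at alpha = 0.05.


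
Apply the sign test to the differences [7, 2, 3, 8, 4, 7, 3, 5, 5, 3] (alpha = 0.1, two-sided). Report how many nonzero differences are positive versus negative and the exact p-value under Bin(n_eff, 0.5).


Step 1: Discard zero differences. Original n = 10; n_eff = number of nonzero differences = 10.
Nonzero differences (with sign): +7, +2, +3, +8, +4, +7, +3, +5, +5, +3
Step 2: Count signs: positive = 10, negative = 0.
Step 3: Under H0: P(positive) = 0.5, so the number of positives S ~ Bin(10, 0.5).
Step 4: Two-sided exact p-value = sum of Bin(10,0.5) probabilities at or below the observed probability = 0.001953.
Step 5: alpha = 0.1. reject H0.

n_eff = 10, pos = 10, neg = 0, p = 0.001953, reject H0.


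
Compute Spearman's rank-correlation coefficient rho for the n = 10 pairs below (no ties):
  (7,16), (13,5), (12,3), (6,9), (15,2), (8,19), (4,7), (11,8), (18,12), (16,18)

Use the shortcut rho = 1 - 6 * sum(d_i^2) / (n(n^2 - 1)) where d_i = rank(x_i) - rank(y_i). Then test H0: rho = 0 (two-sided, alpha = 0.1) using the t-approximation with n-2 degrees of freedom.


Step 1: Rank x and y separately (midranks; no ties here).
rank(x): 7->3, 13->7, 12->6, 6->2, 15->8, 8->4, 4->1, 11->5, 18->10, 16->9
rank(y): 16->8, 5->3, 3->2, 9->6, 2->1, 19->10, 7->4, 8->5, 12->7, 18->9
Step 2: d_i = R_x(i) - R_y(i); compute d_i^2.
  (3-8)^2=25, (7-3)^2=16, (6-2)^2=16, (2-6)^2=16, (8-1)^2=49, (4-10)^2=36, (1-4)^2=9, (5-5)^2=0, (10-7)^2=9, (9-9)^2=0
sum(d^2) = 176.
Step 3: rho = 1 - 6*176 / (10*(10^2 - 1)) = 1 - 1056/990 = -0.066667.
Step 4: Under H0, t = rho * sqrt((n-2)/(1-rho^2)) = -0.1890 ~ t(8).
Step 5: Two-sided p-value from the t-distribution with 8 df = 0.854813.
Step 6: alpha = 0.1. fail to reject H0.

rho = -0.0667, p = 0.854813, fail to reject H0 at alpha = 0.1.


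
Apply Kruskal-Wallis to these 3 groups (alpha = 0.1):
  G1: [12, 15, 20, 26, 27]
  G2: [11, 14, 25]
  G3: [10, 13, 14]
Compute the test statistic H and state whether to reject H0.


Step 1: Combine all N = 11 observations and assign midranks.
sorted (value, group, rank): (10,G3,1), (11,G2,2), (12,G1,3), (13,G3,4), (14,G2,5.5), (14,G3,5.5), (15,G1,7), (20,G1,8), (25,G2,9), (26,G1,10), (27,G1,11)
Step 2: Sum ranks within each group.
R_1 = 39 (n_1 = 5)
R_2 = 16.5 (n_2 = 3)
R_3 = 10.5 (n_3 = 3)
Step 3: H = 12/(N(N+1)) * sum(R_i^2/n_i) - 3(N+1)
     = 12/(11*12) * (39^2/5 + 16.5^2/3 + 10.5^2/3) - 3*12
     = 0.090909 * 431.7 - 36
     = 3.245455.
Step 4: Ties present; correction factor C = 1 - 6/(11^3 - 11) = 0.995455. Corrected H = 3.245455 / 0.995455 = 3.260274.
Step 5: Under H0, H ~ chi^2(2); p-value = 0.195903.
Step 6: alpha = 0.1. fail to reject H0.

H = 3.2603, df = 2, p = 0.195903, fail to reject H0.


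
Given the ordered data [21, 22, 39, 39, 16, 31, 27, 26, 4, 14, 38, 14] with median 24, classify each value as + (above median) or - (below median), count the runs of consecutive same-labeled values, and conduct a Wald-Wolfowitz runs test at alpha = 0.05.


Step 1: Compute median = 24; label A = above, B = below.
Labels in order: BBAABAAABBAB  (n_A = 6, n_B = 6)
Step 2: Count runs R = 7.
Step 3: Under H0 (random ordering), E[R] = 2*n_A*n_B/(n_A+n_B) + 1 = 2*6*6/12 + 1 = 7.0000.
        Var[R] = 2*n_A*n_B*(2*n_A*n_B - n_A - n_B) / ((n_A+n_B)^2 * (n_A+n_B-1)) = 4320/1584 = 2.7273.
        SD[R] = 1.6514.
Step 4: R = E[R], so z = 0 with no continuity correction.
Step 5: Two-sided p-value via normal approximation = 2*(1 - Phi(|z|)) = 1.000000.
Step 6: alpha = 0.05. fail to reject H0.

R = 7, z = 0.0000, p = 1.000000, fail to reject H0.


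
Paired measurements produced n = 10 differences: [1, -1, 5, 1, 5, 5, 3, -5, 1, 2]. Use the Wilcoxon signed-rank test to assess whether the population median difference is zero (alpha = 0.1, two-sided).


Step 1: Drop any zero differences (none here) and take |d_i|.
|d| = [1, 1, 5, 1, 5, 5, 3, 5, 1, 2]
Step 2: Midrank |d_i| (ties get averaged ranks).
ranks: |1|->2.5, |1|->2.5, |5|->8.5, |1|->2.5, |5|->8.5, |5|->8.5, |3|->6, |5|->8.5, |1|->2.5, |2|->5
Step 3: Attach original signs; sum ranks with positive sign and with negative sign.
W+ = 2.5 + 8.5 + 2.5 + 8.5 + 8.5 + 6 + 2.5 + 5 = 44
W- = 2.5 + 8.5 = 11
(Check: W+ + W- = 55 should equal n(n+1)/2 = 55.)
Step 4: Test statistic W = min(W+, W-) = 11.
Step 5: Ties in |d|, so use the tie-corrected normal approximation.
        E[W] = n(n+1)/4 = 10*11/4 = 27.5.
        Tie groups: |d|=1 (t=4), |d|=5 (t=4); sum(t^3 - t) = 120.
        Var[W] = n(n+1)(2n+1)/24 - sum(t^3-t)/48 = 2310/24 - 120/48 = 93.75.
        z = (W - E[W]) / sqrt(Var[W]) = (11 - 27.5) / 9.6825 = -1.7041.
        Two-sided p = 2*Phi(z) = 0.088360.
Step 6: alpha = 0.1. reject H0.

W+ = 44, W- = 11, W = min = 11, p = 0.088360, reject H0.


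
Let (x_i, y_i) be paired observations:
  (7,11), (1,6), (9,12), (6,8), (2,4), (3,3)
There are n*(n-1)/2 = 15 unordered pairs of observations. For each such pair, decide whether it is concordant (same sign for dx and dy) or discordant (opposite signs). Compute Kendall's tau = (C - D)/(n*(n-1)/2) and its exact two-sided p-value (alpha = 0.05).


Step 1: Enumerate the 15 unordered pairs (i,j) with i<j and classify each by sign(x_j-x_i) * sign(y_j-y_i).
  (1,2):dx=-6,dy=-5->C; (1,3):dx=+2,dy=+1->C; (1,4):dx=-1,dy=-3->C; (1,5):dx=-5,dy=-7->C
  (1,6):dx=-4,dy=-8->C; (2,3):dx=+8,dy=+6->C; (2,4):dx=+5,dy=+2->C; (2,5):dx=+1,dy=-2->D
  (2,6):dx=+2,dy=-3->D; (3,4):dx=-3,dy=-4->C; (3,5):dx=-7,dy=-8->C; (3,6):dx=-6,dy=-9->C
  (4,5):dx=-4,dy=-4->C; (4,6):dx=-3,dy=-5->C; (5,6):dx=+1,dy=-1->D
Step 2: C = 12, D = 3, total pairs = 15.
Step 3: tau = (C - D)/(n(n-1)/2) = (12 - 3)/15 = 0.600000.
Step 4: Exact two-sided p-value (enumerate n! = 720 permutations of y under H0): p = 0.136111.
Step 5: alpha = 0.05. fail to reject H0.

tau_b = 0.6000 (C=12, D=3), p = 0.136111, fail to reject H0.


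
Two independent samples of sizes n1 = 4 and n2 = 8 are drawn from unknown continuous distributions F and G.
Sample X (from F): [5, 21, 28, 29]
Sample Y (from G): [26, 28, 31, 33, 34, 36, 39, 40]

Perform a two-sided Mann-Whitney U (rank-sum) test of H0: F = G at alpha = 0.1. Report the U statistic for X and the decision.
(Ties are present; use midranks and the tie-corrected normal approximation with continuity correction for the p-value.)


Step 1: Combine and sort all 12 observations; assign midranks.
sorted (value, group): (5,X), (21,X), (26,Y), (28,X), (28,Y), (29,X), (31,Y), (33,Y), (34,Y), (36,Y), (39,Y), (40,Y)
ranks: 5->1, 21->2, 26->3, 28->4.5, 28->4.5, 29->6, 31->7, 33->8, 34->9, 36->10, 39->11, 40->12
Step 2: Rank sum for X: R1 = 1 + 2 + 4.5 + 6 = 13.5.
Step 3: U_X = R1 - n1(n1+1)/2 = 13.5 - 4*5/2 = 13.5 - 10 = 3.5.
       U_Y = n1*n2 - U_X = 32 - 3.5 = 28.5.
Step 4: Ties are present, so use the tie-corrected normal approximation (with continuity correction) for the p-value.
Step 5: p-value = 0.041184; compare to alpha = 0.1. reject H0.

U_X = 3.5, p = 0.041184, reject H0 at alpha = 0.1.


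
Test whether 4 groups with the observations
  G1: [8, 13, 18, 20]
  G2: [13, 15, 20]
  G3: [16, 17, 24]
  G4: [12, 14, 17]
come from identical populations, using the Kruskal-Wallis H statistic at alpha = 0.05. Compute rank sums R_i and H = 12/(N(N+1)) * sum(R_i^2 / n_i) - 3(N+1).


Step 1: Combine all N = 13 observations and assign midranks.
sorted (value, group, rank): (8,G1,1), (12,G4,2), (13,G1,3.5), (13,G2,3.5), (14,G4,5), (15,G2,6), (16,G3,7), (17,G3,8.5), (17,G4,8.5), (18,G1,10), (20,G1,11.5), (20,G2,11.5), (24,G3,13)
Step 2: Sum ranks within each group.
R_1 = 26 (n_1 = 4)
R_2 = 21 (n_2 = 3)
R_3 = 28.5 (n_3 = 3)
R_4 = 15.5 (n_4 = 3)
Step 3: H = 12/(N(N+1)) * sum(R_i^2/n_i) - 3(N+1)
     = 12/(13*14) * (26^2/4 + 21^2/3 + 28.5^2/3 + 15.5^2/3) - 3*14
     = 0.065934 * 666.833 - 42
     = 1.967033.
Step 4: Ties present; correction factor C = 1 - 18/(13^3 - 13) = 0.991758. Corrected H = 1.967033 / 0.991758 = 1.983380.
Step 5: Under H0, H ~ chi^2(3); p-value = 0.575864.
Step 6: alpha = 0.05. fail to reject H0.

H = 1.9834, df = 3, p = 0.575864, fail to reject H0.


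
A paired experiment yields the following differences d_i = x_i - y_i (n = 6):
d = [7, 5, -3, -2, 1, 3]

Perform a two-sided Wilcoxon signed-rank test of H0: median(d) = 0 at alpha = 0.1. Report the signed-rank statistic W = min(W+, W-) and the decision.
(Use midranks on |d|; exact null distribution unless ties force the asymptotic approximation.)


Step 1: Drop any zero differences (none here) and take |d_i|.
|d| = [7, 5, 3, 2, 1, 3]
Step 2: Midrank |d_i| (ties get averaged ranks).
ranks: |7|->6, |5|->5, |3|->3.5, |2|->2, |1|->1, |3|->3.5
Step 3: Attach original signs; sum ranks with positive sign and with negative sign.
W+ = 6 + 5 + 1 + 3.5 = 15.5
W- = 3.5 + 2 = 5.5
(Check: W+ + W- = 21 should equal n(n+1)/2 = 21.)
Step 4: Test statistic W = min(W+, W-) = 5.5.
Step 5: Ties in |d|, so use the tie-corrected normal approximation.
        E[W] = n(n+1)/4 = 6*7/4 = 10.5.
        Tie groups: |d|=3 (t=2); sum(t^3 - t) = 6.
        Var[W] = n(n+1)(2n+1)/24 - sum(t^3-t)/48 = 546/24 - 6/48 = 22.625.
        z = (W - E[W]) / sqrt(Var[W]) = (5.5 - 10.5) / 4.7566 = -1.0512.
        Two-sided p = 2*Phi(z) = 0.293177.
Step 6: alpha = 0.1. fail to reject H0.

W+ = 15.5, W- = 5.5, W = min = 5.5, p = 0.293177, fail to reject H0.


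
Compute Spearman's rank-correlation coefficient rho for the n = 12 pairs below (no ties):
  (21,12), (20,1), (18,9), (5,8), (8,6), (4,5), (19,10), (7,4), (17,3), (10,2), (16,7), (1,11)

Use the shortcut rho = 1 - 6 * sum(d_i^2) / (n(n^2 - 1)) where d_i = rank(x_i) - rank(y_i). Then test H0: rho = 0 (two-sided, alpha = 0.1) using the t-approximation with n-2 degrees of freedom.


Step 1: Rank x and y separately (midranks; no ties here).
rank(x): 21->12, 20->11, 18->9, 5->3, 8->5, 4->2, 19->10, 7->4, 17->8, 10->6, 16->7, 1->1
rank(y): 12->12, 1->1, 9->9, 8->8, 6->6, 5->5, 10->10, 4->4, 3->3, 2->2, 7->7, 11->11
Step 2: d_i = R_x(i) - R_y(i); compute d_i^2.
  (12-12)^2=0, (11-1)^2=100, (9-9)^2=0, (3-8)^2=25, (5-6)^2=1, (2-5)^2=9, (10-10)^2=0, (4-4)^2=0, (8-3)^2=25, (6-2)^2=16, (7-7)^2=0, (1-11)^2=100
sum(d^2) = 276.
Step 3: rho = 1 - 6*276 / (12*(12^2 - 1)) = 1 - 1656/1716 = 0.034965.
Step 4: Under H0, t = rho * sqrt((n-2)/(1-rho^2)) = 0.1106 ~ t(10).
Step 5: Two-sided p-value from the t-distribution with 10 df = 0.914093.
Step 6: alpha = 0.1. fail to reject H0.

rho = 0.0350, p = 0.914093, fail to reject H0 at alpha = 0.1.


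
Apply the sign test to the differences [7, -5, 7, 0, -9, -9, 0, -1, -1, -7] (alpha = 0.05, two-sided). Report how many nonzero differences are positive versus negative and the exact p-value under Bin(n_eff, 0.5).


Step 1: Discard zero differences. Original n = 10; n_eff = number of nonzero differences = 8.
Nonzero differences (with sign): +7, -5, +7, -9, -9, -1, -1, -7
Step 2: Count signs: positive = 2, negative = 6.
Step 3: Under H0: P(positive) = 0.5, so the number of positives S ~ Bin(8, 0.5).
Step 4: Two-sided exact p-value = sum of Bin(8,0.5) probabilities at or below the observed probability = 0.289062.
Step 5: alpha = 0.05. fail to reject H0.

n_eff = 8, pos = 2, neg = 6, p = 0.289062, fail to reject H0.


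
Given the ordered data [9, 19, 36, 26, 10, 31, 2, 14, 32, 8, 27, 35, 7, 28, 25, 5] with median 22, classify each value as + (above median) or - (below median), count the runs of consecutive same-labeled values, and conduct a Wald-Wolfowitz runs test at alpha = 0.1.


Step 1: Compute median = 22; label A = above, B = below.
Labels in order: BBAABABBABAABAAB  (n_A = 8, n_B = 8)
Step 2: Count runs R = 11.
Step 3: Under H0 (random ordering), E[R] = 2*n_A*n_B/(n_A+n_B) + 1 = 2*8*8/16 + 1 = 9.0000.
        Var[R] = 2*n_A*n_B*(2*n_A*n_B - n_A - n_B) / ((n_A+n_B)^2 * (n_A+n_B-1)) = 14336/3840 = 3.7333.
        SD[R] = 1.9322.
Step 4: Continuity-corrected z = (R - 0.5 - E[R]) / SD[R] = (11 - 0.5 - 9.0000) / 1.9322 = 0.7763.
Step 5: Two-sided p-value via normal approximation = 2*(1 - Phi(|z|)) = 0.437558.
Step 6: alpha = 0.1. fail to reject H0.

R = 11, z = 0.7763, p = 0.437558, fail to reject H0.


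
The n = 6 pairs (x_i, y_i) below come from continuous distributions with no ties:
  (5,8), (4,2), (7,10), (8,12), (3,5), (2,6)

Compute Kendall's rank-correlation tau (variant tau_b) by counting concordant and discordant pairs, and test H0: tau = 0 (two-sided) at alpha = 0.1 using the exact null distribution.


Step 1: Enumerate the 15 unordered pairs (i,j) with i<j and classify each by sign(x_j-x_i) * sign(y_j-y_i).
  (1,2):dx=-1,dy=-6->C; (1,3):dx=+2,dy=+2->C; (1,4):dx=+3,dy=+4->C; (1,5):dx=-2,dy=-3->C
  (1,6):dx=-3,dy=-2->C; (2,3):dx=+3,dy=+8->C; (2,4):dx=+4,dy=+10->C; (2,5):dx=-1,dy=+3->D
  (2,6):dx=-2,dy=+4->D; (3,4):dx=+1,dy=+2->C; (3,5):dx=-4,dy=-5->C; (3,6):dx=-5,dy=-4->C
  (4,5):dx=-5,dy=-7->C; (4,6):dx=-6,dy=-6->C; (5,6):dx=-1,dy=+1->D
Step 2: C = 12, D = 3, total pairs = 15.
Step 3: tau = (C - D)/(n(n-1)/2) = (12 - 3)/15 = 0.600000.
Step 4: Exact two-sided p-value (enumerate n! = 720 permutations of y under H0): p = 0.136111.
Step 5: alpha = 0.1. fail to reject H0.

tau_b = 0.6000 (C=12, D=3), p = 0.136111, fail to reject H0.


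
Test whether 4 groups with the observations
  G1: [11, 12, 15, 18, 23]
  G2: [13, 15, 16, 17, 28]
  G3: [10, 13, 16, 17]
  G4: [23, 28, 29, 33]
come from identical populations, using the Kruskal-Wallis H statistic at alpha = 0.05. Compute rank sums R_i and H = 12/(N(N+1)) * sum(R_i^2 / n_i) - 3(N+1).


Step 1: Combine all N = 18 observations and assign midranks.
sorted (value, group, rank): (10,G3,1), (11,G1,2), (12,G1,3), (13,G2,4.5), (13,G3,4.5), (15,G1,6.5), (15,G2,6.5), (16,G2,8.5), (16,G3,8.5), (17,G2,10.5), (17,G3,10.5), (18,G1,12), (23,G1,13.5), (23,G4,13.5), (28,G2,15.5), (28,G4,15.5), (29,G4,17), (33,G4,18)
Step 2: Sum ranks within each group.
R_1 = 37 (n_1 = 5)
R_2 = 45.5 (n_2 = 5)
R_3 = 24.5 (n_3 = 4)
R_4 = 64 (n_4 = 4)
Step 3: H = 12/(N(N+1)) * sum(R_i^2/n_i) - 3(N+1)
     = 12/(18*19) * (37^2/5 + 45.5^2/5 + 24.5^2/4 + 64^2/4) - 3*19
     = 0.035088 * 1861.91 - 57
     = 8.330263.
Step 4: Ties present; correction factor C = 1 - 36/(18^3 - 18) = 0.993808. Corrected H = 8.330263 / 0.993808 = 8.382165.
Step 5: Under H0, H ~ chi^2(3); p-value = 0.038740.
Step 6: alpha = 0.05. reject H0.

H = 8.3822, df = 3, p = 0.038740, reject H0.


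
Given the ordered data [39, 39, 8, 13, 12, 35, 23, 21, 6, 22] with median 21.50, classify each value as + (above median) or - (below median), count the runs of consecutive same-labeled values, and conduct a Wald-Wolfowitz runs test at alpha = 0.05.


Step 1: Compute median = 21.50; label A = above, B = below.
Labels in order: AABBBAABBA  (n_A = 5, n_B = 5)
Step 2: Count runs R = 5.
Step 3: Under H0 (random ordering), E[R] = 2*n_A*n_B/(n_A+n_B) + 1 = 2*5*5/10 + 1 = 6.0000.
        Var[R] = 2*n_A*n_B*(2*n_A*n_B - n_A - n_B) / ((n_A+n_B)^2 * (n_A+n_B-1)) = 2000/900 = 2.2222.
        SD[R] = 1.4907.
Step 4: Continuity-corrected z = (R + 0.5 - E[R]) / SD[R] = (5 + 0.5 - 6.0000) / 1.4907 = -0.3354.
Step 5: Two-sided p-value via normal approximation = 2*(1 - Phi(|z|)) = 0.737316.
Step 6: alpha = 0.05. fail to reject H0.

R = 5, z = -0.3354, p = 0.737316, fail to reject H0.


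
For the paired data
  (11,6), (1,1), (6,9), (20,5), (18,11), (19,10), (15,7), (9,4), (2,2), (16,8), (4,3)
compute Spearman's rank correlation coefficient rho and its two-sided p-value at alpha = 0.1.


Step 1: Rank x and y separately (midranks; no ties here).
rank(x): 11->6, 1->1, 6->4, 20->11, 18->9, 19->10, 15->7, 9->5, 2->2, 16->8, 4->3
rank(y): 6->6, 1->1, 9->9, 5->5, 11->11, 10->10, 7->7, 4->4, 2->2, 8->8, 3->3
Step 2: d_i = R_x(i) - R_y(i); compute d_i^2.
  (6-6)^2=0, (1-1)^2=0, (4-9)^2=25, (11-5)^2=36, (9-11)^2=4, (10-10)^2=0, (7-7)^2=0, (5-4)^2=1, (2-2)^2=0, (8-8)^2=0, (3-3)^2=0
sum(d^2) = 66.
Step 3: rho = 1 - 6*66 / (11*(11^2 - 1)) = 1 - 396/1320 = 0.700000.
Step 4: Under H0, t = rho * sqrt((n-2)/(1-rho^2)) = 2.9406 ~ t(9).
Step 5: Two-sided p-value from the t-distribution with 9 df = 0.016471.
Step 6: alpha = 0.1. reject H0.

rho = 0.7000, p = 0.016471, reject H0 at alpha = 0.1.


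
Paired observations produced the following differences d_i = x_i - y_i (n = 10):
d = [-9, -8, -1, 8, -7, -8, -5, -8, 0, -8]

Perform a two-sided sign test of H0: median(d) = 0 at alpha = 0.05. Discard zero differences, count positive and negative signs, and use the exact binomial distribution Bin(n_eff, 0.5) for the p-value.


Step 1: Discard zero differences. Original n = 10; n_eff = number of nonzero differences = 9.
Nonzero differences (with sign): -9, -8, -1, +8, -7, -8, -5, -8, -8
Step 2: Count signs: positive = 1, negative = 8.
Step 3: Under H0: P(positive) = 0.5, so the number of positives S ~ Bin(9, 0.5).
Step 4: Two-sided exact p-value = sum of Bin(9,0.5) probabilities at or below the observed probability = 0.039062.
Step 5: alpha = 0.05. reject H0.

n_eff = 9, pos = 1, neg = 8, p = 0.039062, reject H0.


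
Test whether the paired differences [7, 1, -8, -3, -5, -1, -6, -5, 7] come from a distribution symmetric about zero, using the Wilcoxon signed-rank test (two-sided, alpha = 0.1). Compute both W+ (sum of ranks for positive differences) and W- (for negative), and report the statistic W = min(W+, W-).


Step 1: Drop any zero differences (none here) and take |d_i|.
|d| = [7, 1, 8, 3, 5, 1, 6, 5, 7]
Step 2: Midrank |d_i| (ties get averaged ranks).
ranks: |7|->7.5, |1|->1.5, |8|->9, |3|->3, |5|->4.5, |1|->1.5, |6|->6, |5|->4.5, |7|->7.5
Step 3: Attach original signs; sum ranks with positive sign and with negative sign.
W+ = 7.5 + 1.5 + 7.5 = 16.5
W- = 9 + 3 + 4.5 + 1.5 + 6 + 4.5 = 28.5
(Check: W+ + W- = 45 should equal n(n+1)/2 = 45.)
Step 4: Test statistic W = min(W+, W-) = 16.5.
Step 5: Ties in |d|, so use the tie-corrected normal approximation.
        E[W] = n(n+1)/4 = 9*10/4 = 22.5.
        Tie groups: |d|=1 (t=2), |d|=5 (t=2), |d|=7 (t=2); sum(t^3 - t) = 18.
        Var[W] = n(n+1)(2n+1)/24 - sum(t^3-t)/48 = 1710/24 - 18/48 = 70.875.
        z = (W - E[W]) / sqrt(Var[W]) = (16.5 - 22.5) / 8.4187 = -0.7127.
        Two-sided p = 2*Phi(z) = 0.476033.
Step 6: alpha = 0.1. fail to reject H0.

W+ = 16.5, W- = 28.5, W = min = 16.5, p = 0.476033, fail to reject H0.


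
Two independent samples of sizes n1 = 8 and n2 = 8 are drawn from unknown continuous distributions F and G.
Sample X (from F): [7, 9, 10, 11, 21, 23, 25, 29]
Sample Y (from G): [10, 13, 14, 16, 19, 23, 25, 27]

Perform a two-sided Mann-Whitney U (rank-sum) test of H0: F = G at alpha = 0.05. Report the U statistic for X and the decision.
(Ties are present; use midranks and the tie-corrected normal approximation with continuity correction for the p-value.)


Step 1: Combine and sort all 16 observations; assign midranks.
sorted (value, group): (7,X), (9,X), (10,X), (10,Y), (11,X), (13,Y), (14,Y), (16,Y), (19,Y), (21,X), (23,X), (23,Y), (25,X), (25,Y), (27,Y), (29,X)
ranks: 7->1, 9->2, 10->3.5, 10->3.5, 11->5, 13->6, 14->7, 16->8, 19->9, 21->10, 23->11.5, 23->11.5, 25->13.5, 25->13.5, 27->15, 29->16
Step 2: Rank sum for X: R1 = 1 + 2 + 3.5 + 5 + 10 + 11.5 + 13.5 + 16 = 62.5.
Step 3: U_X = R1 - n1(n1+1)/2 = 62.5 - 8*9/2 = 62.5 - 36 = 26.5.
       U_Y = n1*n2 - U_X = 64 - 26.5 = 37.5.
Step 4: Ties are present, so use the tie-corrected normal approximation (with continuity correction) for the p-value.
Step 5: p-value = 0.598703; compare to alpha = 0.05. fail to reject H0.

U_X = 26.5, p = 0.598703, fail to reject H0 at alpha = 0.05.


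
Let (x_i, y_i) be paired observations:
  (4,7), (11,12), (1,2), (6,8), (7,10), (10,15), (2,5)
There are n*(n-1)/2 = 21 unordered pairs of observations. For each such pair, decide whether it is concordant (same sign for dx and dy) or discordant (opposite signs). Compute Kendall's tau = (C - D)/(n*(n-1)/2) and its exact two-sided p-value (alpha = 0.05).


Step 1: Enumerate the 21 unordered pairs (i,j) with i<j and classify each by sign(x_j-x_i) * sign(y_j-y_i).
  (1,2):dx=+7,dy=+5->C; (1,3):dx=-3,dy=-5->C; (1,4):dx=+2,dy=+1->C; (1,5):dx=+3,dy=+3->C
  (1,6):dx=+6,dy=+8->C; (1,7):dx=-2,dy=-2->C; (2,3):dx=-10,dy=-10->C; (2,4):dx=-5,dy=-4->C
  (2,5):dx=-4,dy=-2->C; (2,6):dx=-1,dy=+3->D; (2,7):dx=-9,dy=-7->C; (3,4):dx=+5,dy=+6->C
  (3,5):dx=+6,dy=+8->C; (3,6):dx=+9,dy=+13->C; (3,7):dx=+1,dy=+3->C; (4,5):dx=+1,dy=+2->C
  (4,6):dx=+4,dy=+7->C; (4,7):dx=-4,dy=-3->C; (5,6):dx=+3,dy=+5->C; (5,7):dx=-5,dy=-5->C
  (6,7):dx=-8,dy=-10->C
Step 2: C = 20, D = 1, total pairs = 21.
Step 3: tau = (C - D)/(n(n-1)/2) = (20 - 1)/21 = 0.904762.
Step 4: Exact two-sided p-value (enumerate n! = 5040 permutations of y under H0): p = 0.002778.
Step 5: alpha = 0.05. reject H0.

tau_b = 0.9048 (C=20, D=1), p = 0.002778, reject H0.


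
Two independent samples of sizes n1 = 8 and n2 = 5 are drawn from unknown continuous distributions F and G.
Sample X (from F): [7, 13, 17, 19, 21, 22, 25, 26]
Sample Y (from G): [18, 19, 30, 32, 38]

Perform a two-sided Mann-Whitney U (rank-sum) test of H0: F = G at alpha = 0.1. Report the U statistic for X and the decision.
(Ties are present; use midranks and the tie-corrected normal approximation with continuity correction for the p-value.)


Step 1: Combine and sort all 13 observations; assign midranks.
sorted (value, group): (7,X), (13,X), (17,X), (18,Y), (19,X), (19,Y), (21,X), (22,X), (25,X), (26,X), (30,Y), (32,Y), (38,Y)
ranks: 7->1, 13->2, 17->3, 18->4, 19->5.5, 19->5.5, 21->7, 22->8, 25->9, 26->10, 30->11, 32->12, 38->13
Step 2: Rank sum for X: R1 = 1 + 2 + 3 + 5.5 + 7 + 8 + 9 + 10 = 45.5.
Step 3: U_X = R1 - n1(n1+1)/2 = 45.5 - 8*9/2 = 45.5 - 36 = 9.5.
       U_Y = n1*n2 - U_X = 40 - 9.5 = 30.5.
Step 4: Ties are present, so use the tie-corrected normal approximation (with continuity correction) for the p-value.
Step 5: p-value = 0.142685; compare to alpha = 0.1. fail to reject H0.

U_X = 9.5, p = 0.142685, fail to reject H0 at alpha = 0.1.


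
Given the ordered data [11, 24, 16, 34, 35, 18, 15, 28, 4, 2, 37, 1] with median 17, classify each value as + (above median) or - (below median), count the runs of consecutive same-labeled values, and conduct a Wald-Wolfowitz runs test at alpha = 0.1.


Step 1: Compute median = 17; label A = above, B = below.
Labels in order: BABAAABABBAB  (n_A = 6, n_B = 6)
Step 2: Count runs R = 9.
Step 3: Under H0 (random ordering), E[R] = 2*n_A*n_B/(n_A+n_B) + 1 = 2*6*6/12 + 1 = 7.0000.
        Var[R] = 2*n_A*n_B*(2*n_A*n_B - n_A - n_B) / ((n_A+n_B)^2 * (n_A+n_B-1)) = 4320/1584 = 2.7273.
        SD[R] = 1.6514.
Step 4: Continuity-corrected z = (R - 0.5 - E[R]) / SD[R] = (9 - 0.5 - 7.0000) / 1.6514 = 0.9083.
Step 5: Two-sided p-value via normal approximation = 2*(1 - Phi(|z|)) = 0.363722.
Step 6: alpha = 0.1. fail to reject H0.

R = 9, z = 0.9083, p = 0.363722, fail to reject H0.


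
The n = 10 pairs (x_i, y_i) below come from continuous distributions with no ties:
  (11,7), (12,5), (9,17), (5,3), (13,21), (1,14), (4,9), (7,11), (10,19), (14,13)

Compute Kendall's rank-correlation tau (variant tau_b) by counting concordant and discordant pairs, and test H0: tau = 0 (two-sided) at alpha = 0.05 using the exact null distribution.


Step 1: Enumerate the 45 unordered pairs (i,j) with i<j and classify each by sign(x_j-x_i) * sign(y_j-y_i).
  (1,2):dx=+1,dy=-2->D; (1,3):dx=-2,dy=+10->D; (1,4):dx=-6,dy=-4->C; (1,5):dx=+2,dy=+14->C
  (1,6):dx=-10,dy=+7->D; (1,7):dx=-7,dy=+2->D; (1,8):dx=-4,dy=+4->D; (1,9):dx=-1,dy=+12->D
  (1,10):dx=+3,dy=+6->C; (2,3):dx=-3,dy=+12->D; (2,4):dx=-7,dy=-2->C; (2,5):dx=+1,dy=+16->C
  (2,6):dx=-11,dy=+9->D; (2,7):dx=-8,dy=+4->D; (2,8):dx=-5,dy=+6->D; (2,9):dx=-2,dy=+14->D
  (2,10):dx=+2,dy=+8->C; (3,4):dx=-4,dy=-14->C; (3,5):dx=+4,dy=+4->C; (3,6):dx=-8,dy=-3->C
  (3,7):dx=-5,dy=-8->C; (3,8):dx=-2,dy=-6->C; (3,9):dx=+1,dy=+2->C; (3,10):dx=+5,dy=-4->D
  (4,5):dx=+8,dy=+18->C; (4,6):dx=-4,dy=+11->D; (4,7):dx=-1,dy=+6->D; (4,8):dx=+2,dy=+8->C
  (4,9):dx=+5,dy=+16->C; (4,10):dx=+9,dy=+10->C; (5,6):dx=-12,dy=-7->C; (5,7):dx=-9,dy=-12->C
  (5,8):dx=-6,dy=-10->C; (5,9):dx=-3,dy=-2->C; (5,10):dx=+1,dy=-8->D; (6,7):dx=+3,dy=-5->D
  (6,8):dx=+6,dy=-3->D; (6,9):dx=+9,dy=+5->C; (6,10):dx=+13,dy=-1->D; (7,8):dx=+3,dy=+2->C
  (7,9):dx=+6,dy=+10->C; (7,10):dx=+10,dy=+4->C; (8,9):dx=+3,dy=+8->C; (8,10):dx=+7,dy=+2->C
  (9,10):dx=+4,dy=-6->D
Step 2: C = 26, D = 19, total pairs = 45.
Step 3: tau = (C - D)/(n(n-1)/2) = (26 - 19)/45 = 0.155556.
Step 4: Exact two-sided p-value (enumerate n! = 3628800 permutations of y under H0): p = 0.600654.
Step 5: alpha = 0.05. fail to reject H0.

tau_b = 0.1556 (C=26, D=19), p = 0.600654, fail to reject H0.


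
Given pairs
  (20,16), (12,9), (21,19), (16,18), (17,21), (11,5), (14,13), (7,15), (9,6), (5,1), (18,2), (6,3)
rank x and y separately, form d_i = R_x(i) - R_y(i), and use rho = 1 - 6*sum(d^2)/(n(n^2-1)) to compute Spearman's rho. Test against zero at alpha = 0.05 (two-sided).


Step 1: Rank x and y separately (midranks; no ties here).
rank(x): 20->11, 12->6, 21->12, 16->8, 17->9, 11->5, 14->7, 7->3, 9->4, 5->1, 18->10, 6->2
rank(y): 16->9, 9->6, 19->11, 18->10, 21->12, 5->4, 13->7, 15->8, 6->5, 1->1, 2->2, 3->3
Step 2: d_i = R_x(i) - R_y(i); compute d_i^2.
  (11-9)^2=4, (6-6)^2=0, (12-11)^2=1, (8-10)^2=4, (9-12)^2=9, (5-4)^2=1, (7-7)^2=0, (3-8)^2=25, (4-5)^2=1, (1-1)^2=0, (10-2)^2=64, (2-3)^2=1
sum(d^2) = 110.
Step 3: rho = 1 - 6*110 / (12*(12^2 - 1)) = 1 - 660/1716 = 0.615385.
Step 4: Under H0, t = rho * sqrt((n-2)/(1-rho^2)) = 2.4689 ~ t(10).
Step 5: Two-sided p-value from the t-distribution with 10 df = 0.033170.
Step 6: alpha = 0.05. reject H0.

rho = 0.6154, p = 0.033170, reject H0 at alpha = 0.05.


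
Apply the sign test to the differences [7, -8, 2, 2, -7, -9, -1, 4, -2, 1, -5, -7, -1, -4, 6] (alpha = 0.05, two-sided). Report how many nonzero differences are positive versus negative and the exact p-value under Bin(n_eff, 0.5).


Step 1: Discard zero differences. Original n = 15; n_eff = number of nonzero differences = 15.
Nonzero differences (with sign): +7, -8, +2, +2, -7, -9, -1, +4, -2, +1, -5, -7, -1, -4, +6
Step 2: Count signs: positive = 6, negative = 9.
Step 3: Under H0: P(positive) = 0.5, so the number of positives S ~ Bin(15, 0.5).
Step 4: Two-sided exact p-value = sum of Bin(15,0.5) probabilities at or below the observed probability = 0.607239.
Step 5: alpha = 0.05. fail to reject H0.

n_eff = 15, pos = 6, neg = 9, p = 0.607239, fail to reject H0.


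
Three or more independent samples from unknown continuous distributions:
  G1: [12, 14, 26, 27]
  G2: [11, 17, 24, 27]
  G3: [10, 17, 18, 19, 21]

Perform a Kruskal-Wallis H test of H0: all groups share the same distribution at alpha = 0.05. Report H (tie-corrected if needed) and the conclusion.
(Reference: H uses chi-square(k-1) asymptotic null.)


Step 1: Combine all N = 13 observations and assign midranks.
sorted (value, group, rank): (10,G3,1), (11,G2,2), (12,G1,3), (14,G1,4), (17,G2,5.5), (17,G3,5.5), (18,G3,7), (19,G3,8), (21,G3,9), (24,G2,10), (26,G1,11), (27,G1,12.5), (27,G2,12.5)
Step 2: Sum ranks within each group.
R_1 = 30.5 (n_1 = 4)
R_2 = 30 (n_2 = 4)
R_3 = 30.5 (n_3 = 5)
Step 3: H = 12/(N(N+1)) * sum(R_i^2/n_i) - 3(N+1)
     = 12/(13*14) * (30.5^2/4 + 30^2/4 + 30.5^2/5) - 3*14
     = 0.065934 * 643.612 - 42
     = 0.435989.
Step 4: Ties present; correction factor C = 1 - 12/(13^3 - 13) = 0.994505. Corrected H = 0.435989 / 0.994505 = 0.438398.
Step 5: Under H0, H ~ chi^2(2); p-value = 0.803162.
Step 6: alpha = 0.05. fail to reject H0.

H = 0.4384, df = 2, p = 0.803162, fail to reject H0.


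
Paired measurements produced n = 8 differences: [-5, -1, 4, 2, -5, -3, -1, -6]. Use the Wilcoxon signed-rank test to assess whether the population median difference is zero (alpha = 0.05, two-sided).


Step 1: Drop any zero differences (none here) and take |d_i|.
|d| = [5, 1, 4, 2, 5, 3, 1, 6]
Step 2: Midrank |d_i| (ties get averaged ranks).
ranks: |5|->6.5, |1|->1.5, |4|->5, |2|->3, |5|->6.5, |3|->4, |1|->1.5, |6|->8
Step 3: Attach original signs; sum ranks with positive sign and with negative sign.
W+ = 5 + 3 = 8
W- = 6.5 + 1.5 + 6.5 + 4 + 1.5 + 8 = 28
(Check: W+ + W- = 36 should equal n(n+1)/2 = 36.)
Step 4: Test statistic W = min(W+, W-) = 8.
Step 5: Ties in |d|, so use the tie-corrected normal approximation.
        E[W] = n(n+1)/4 = 8*9/4 = 18.
        Tie groups: |d|=1 (t=2), |d|=5 (t=2); sum(t^3 - t) = 12.
        Var[W] = n(n+1)(2n+1)/24 - sum(t^3-t)/48 = 1224/24 - 12/48 = 50.75.
        z = (W - E[W]) / sqrt(Var[W]) = (8 - 18) / 7.1239 = -1.4037.
        Two-sided p = 2*Phi(z) = 0.160401.
Step 6: alpha = 0.05. fail to reject H0.

W+ = 8, W- = 28, W = min = 8, p = 0.160401, fail to reject H0.


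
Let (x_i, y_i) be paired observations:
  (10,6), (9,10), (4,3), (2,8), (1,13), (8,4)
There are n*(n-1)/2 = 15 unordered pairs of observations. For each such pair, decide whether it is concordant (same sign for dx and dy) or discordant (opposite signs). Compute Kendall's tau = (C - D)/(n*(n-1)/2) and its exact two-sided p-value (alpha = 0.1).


Step 1: Enumerate the 15 unordered pairs (i,j) with i<j and classify each by sign(x_j-x_i) * sign(y_j-y_i).
  (1,2):dx=-1,dy=+4->D; (1,3):dx=-6,dy=-3->C; (1,4):dx=-8,dy=+2->D; (1,5):dx=-9,dy=+7->D
  (1,6):dx=-2,dy=-2->C; (2,3):dx=-5,dy=-7->C; (2,4):dx=-7,dy=-2->C; (2,5):dx=-8,dy=+3->D
  (2,6):dx=-1,dy=-6->C; (3,4):dx=-2,dy=+5->D; (3,5):dx=-3,dy=+10->D; (3,6):dx=+4,dy=+1->C
  (4,5):dx=-1,dy=+5->D; (4,6):dx=+6,dy=-4->D; (5,6):dx=+7,dy=-9->D
Step 2: C = 6, D = 9, total pairs = 15.
Step 3: tau = (C - D)/(n(n-1)/2) = (6 - 9)/15 = -0.200000.
Step 4: Exact two-sided p-value (enumerate n! = 720 permutations of y under H0): p = 0.719444.
Step 5: alpha = 0.1. fail to reject H0.

tau_b = -0.2000 (C=6, D=9), p = 0.719444, fail to reject H0.


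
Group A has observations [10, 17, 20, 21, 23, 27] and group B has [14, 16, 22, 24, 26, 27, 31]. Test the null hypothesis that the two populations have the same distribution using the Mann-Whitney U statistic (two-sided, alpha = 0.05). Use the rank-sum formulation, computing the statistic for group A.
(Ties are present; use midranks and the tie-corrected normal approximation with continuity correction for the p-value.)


Step 1: Combine and sort all 13 observations; assign midranks.
sorted (value, group): (10,X), (14,Y), (16,Y), (17,X), (20,X), (21,X), (22,Y), (23,X), (24,Y), (26,Y), (27,X), (27,Y), (31,Y)
ranks: 10->1, 14->2, 16->3, 17->4, 20->5, 21->6, 22->7, 23->8, 24->9, 26->10, 27->11.5, 27->11.5, 31->13
Step 2: Rank sum for X: R1 = 1 + 4 + 5 + 6 + 8 + 11.5 = 35.5.
Step 3: U_X = R1 - n1(n1+1)/2 = 35.5 - 6*7/2 = 35.5 - 21 = 14.5.
       U_Y = n1*n2 - U_X = 42 - 14.5 = 27.5.
Step 4: Ties are present, so use the tie-corrected normal approximation (with continuity correction) for the p-value.
Step 5: p-value = 0.390714; compare to alpha = 0.05. fail to reject H0.

U_X = 14.5, p = 0.390714, fail to reject H0 at alpha = 0.05.


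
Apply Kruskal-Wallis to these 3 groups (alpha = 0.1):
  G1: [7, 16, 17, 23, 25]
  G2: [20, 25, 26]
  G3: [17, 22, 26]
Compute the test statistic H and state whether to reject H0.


Step 1: Combine all N = 11 observations and assign midranks.
sorted (value, group, rank): (7,G1,1), (16,G1,2), (17,G1,3.5), (17,G3,3.5), (20,G2,5), (22,G3,6), (23,G1,7), (25,G1,8.5), (25,G2,8.5), (26,G2,10.5), (26,G3,10.5)
Step 2: Sum ranks within each group.
R_1 = 22 (n_1 = 5)
R_2 = 24 (n_2 = 3)
R_3 = 20 (n_3 = 3)
Step 3: H = 12/(N(N+1)) * sum(R_i^2/n_i) - 3(N+1)
     = 12/(11*12) * (22^2/5 + 24^2/3 + 20^2/3) - 3*12
     = 0.090909 * 422.133 - 36
     = 2.375758.
Step 4: Ties present; correction factor C = 1 - 18/(11^3 - 11) = 0.986364. Corrected H = 2.375758 / 0.986364 = 2.408602.
Step 5: Under H0, H ~ chi^2(2); p-value = 0.299902.
Step 6: alpha = 0.1. fail to reject H0.

H = 2.4086, df = 2, p = 0.299902, fail to reject H0.


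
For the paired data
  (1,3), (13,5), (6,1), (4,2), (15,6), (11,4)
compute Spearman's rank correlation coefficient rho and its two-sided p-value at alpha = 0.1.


Step 1: Rank x and y separately (midranks; no ties here).
rank(x): 1->1, 13->5, 6->3, 4->2, 15->6, 11->4
rank(y): 3->3, 5->5, 1->1, 2->2, 6->6, 4->4
Step 2: d_i = R_x(i) - R_y(i); compute d_i^2.
  (1-3)^2=4, (5-5)^2=0, (3-1)^2=4, (2-2)^2=0, (6-6)^2=0, (4-4)^2=0
sum(d^2) = 8.
Step 3: rho = 1 - 6*8 / (6*(6^2 - 1)) = 1 - 48/210 = 0.771429.
Step 4: Under H0, t = rho * sqrt((n-2)/(1-rho^2)) = 2.4247 ~ t(4).
Step 5: Two-sided p-value from the t-distribution with 4 df = 0.072397.
Step 6: alpha = 0.1. reject H0.

rho = 0.7714, p = 0.072397, reject H0 at alpha = 0.1.
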